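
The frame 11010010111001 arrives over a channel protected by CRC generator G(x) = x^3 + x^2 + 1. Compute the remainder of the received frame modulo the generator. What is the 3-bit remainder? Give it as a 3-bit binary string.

001

Modulo-2 division of 11010010111001 by 1101:
  pos 0: 1101 XOR 1101 = 0000
  pos 6: 1011 XOR 1101 = 0110
  pos 7: 1101 XOR 1101 = 0000
Remainder = 001 (nonzero — an error is detected).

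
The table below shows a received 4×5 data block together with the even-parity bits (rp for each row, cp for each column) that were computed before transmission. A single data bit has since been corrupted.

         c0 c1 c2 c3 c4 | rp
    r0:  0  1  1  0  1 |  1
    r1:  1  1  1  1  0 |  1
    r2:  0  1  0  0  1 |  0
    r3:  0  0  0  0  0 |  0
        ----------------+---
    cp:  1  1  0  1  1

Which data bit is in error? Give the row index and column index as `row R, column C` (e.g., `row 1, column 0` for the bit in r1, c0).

row 1, column 4

Recompute each row's even parity and compare to rp:
  r0: data parity 1, sent rp 1 → ok
  r1: data parity 0, sent rp 1 → mismatch
  r2: data parity 0, sent rp 0 → ok
  r3: data parity 0, sent rp 0 → ok
Recompute each column's even parity and compare to cp:
  c0: data parity 1, sent cp 1 → ok
  c1: data parity 1, sent cp 1 → ok
  c2: data parity 0, sent cp 0 → ok
  c3: data parity 1, sent cp 1 → ok
  c4: data parity 0, sent cp 1 → mismatch
Exactly one row (r1) and one column (c4) fail → the flipped bit is at their intersection.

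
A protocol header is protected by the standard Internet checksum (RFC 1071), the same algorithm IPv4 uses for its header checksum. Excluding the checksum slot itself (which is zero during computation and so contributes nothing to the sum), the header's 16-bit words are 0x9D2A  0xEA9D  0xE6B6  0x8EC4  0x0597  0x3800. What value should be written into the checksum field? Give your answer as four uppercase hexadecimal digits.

C524

One's-complement addition (fold any carry out of bit 15 back into bit 0):
  0x9D2A + 0xEA9D = 0x187C7 → wrap carry → 0x87C8
  0x87C8 + 0xE6B6 = 0x16E7E → wrap carry → 0x6E7F
  0x6E7F + 0x8EC4 = 0x0FD43
  0xFD43 + 0x0597 = 0x102DA → wrap carry → 0x02DB
  0x02DB + 0x3800 = 0x03ADB
One's-complement sum = 0x3ADB.
Checksum = ~0x3ADB & 0xFFFF = 0xC524.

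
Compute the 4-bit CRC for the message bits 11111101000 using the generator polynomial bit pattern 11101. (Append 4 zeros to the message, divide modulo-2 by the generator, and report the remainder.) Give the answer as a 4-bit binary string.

1000

Append 4 zeros: 111111010000000. Divide by 11101 (XOR where the leading bit is 1):
  pos 0: 11111 XOR 11101 = 00010
  pos 3: 10101 XOR 11101 = 01000
  pos 4: 10000 XOR 11101 = 01101
  pos 5: 11010 XOR 11101 = 00111
  pos 7: 11100 XOR 11101 = 00001
Remainder (last 4 bits) = 1000. This is the CRC / FCS.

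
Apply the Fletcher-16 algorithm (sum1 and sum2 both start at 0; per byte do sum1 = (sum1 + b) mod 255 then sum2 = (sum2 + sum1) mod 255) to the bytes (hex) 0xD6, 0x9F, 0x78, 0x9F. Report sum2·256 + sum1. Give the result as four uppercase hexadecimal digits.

Running sums (mod 255):
  after byte 0 (0xD6): sum1=214, sum2=214
  after byte 1 (0x9F): sum1=118, sum2=77
  after byte 2 (0x78): sum1=238, sum2=60
  after byte 3 (0x9F): sum1=142, sum2=202
Checksum = sum2·256 + sum1 = 202·256 + 142 = 51854 = 0xCA8E.

CA8E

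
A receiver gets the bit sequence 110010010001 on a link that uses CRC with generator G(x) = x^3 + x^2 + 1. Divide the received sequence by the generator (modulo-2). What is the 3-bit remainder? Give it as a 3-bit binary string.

Modulo-2 division of 110010010001 by 1101:
  pos 0: 1100 XOR 1101 = 0001
  pos 3: 1100 XOR 1101 = 0001
  pos 6: 1100 XOR 1101 = 0001
Remainder = 101 (nonzero — an error is detected).

101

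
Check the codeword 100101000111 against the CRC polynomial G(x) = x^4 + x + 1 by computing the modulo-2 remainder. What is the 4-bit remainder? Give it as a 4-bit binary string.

Modulo-2 division of 100101000111 by 10011:
  pos 0: 10010 XOR 10011 = 00001
  pos 4: 11000 XOR 10011 = 01011
  pos 5: 10111 XOR 10011 = 00100
  pos 7: 10011 XOR 10011 = 00000
Remainder = 0000 (zero — the frame passes the CRC check).

0000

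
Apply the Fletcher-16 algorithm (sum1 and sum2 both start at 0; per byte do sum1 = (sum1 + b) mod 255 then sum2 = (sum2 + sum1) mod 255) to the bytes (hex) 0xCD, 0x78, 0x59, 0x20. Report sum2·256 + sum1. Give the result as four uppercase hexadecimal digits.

Running sums (mod 255):
  after byte 0 (0xCD): sum1=205, sum2=205
  after byte 1 (0x78): sum1=70, sum2=20
  after byte 2 (0x59): sum1=159, sum2=179
  after byte 3 (0x20): sum1=191, sum2=115
Checksum = sum2·256 + sum1 = 115·256 + 191 = 29631 = 0x73BF.

73BF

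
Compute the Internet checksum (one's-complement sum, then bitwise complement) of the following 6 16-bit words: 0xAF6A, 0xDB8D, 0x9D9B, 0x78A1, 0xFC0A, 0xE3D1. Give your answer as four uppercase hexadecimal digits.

One's-complement addition (fold any carry out of bit 15 back into bit 0):
  0xAF6A + 0xDB8D = 0x18AF7 → wrap carry → 0x8AF8
  0x8AF8 + 0x9D9B = 0x12893 → wrap carry → 0x2894
  0x2894 + 0x78A1 = 0x0A135
  0xA135 + 0xFC0A = 0x19D3F → wrap carry → 0x9D40
  0x9D40 + 0xE3D1 = 0x18111 → wrap carry → 0x8112
One's-complement sum = 0x8112.
Checksum = ~0x8112 & 0xFFFF = 0x7EED.

7EED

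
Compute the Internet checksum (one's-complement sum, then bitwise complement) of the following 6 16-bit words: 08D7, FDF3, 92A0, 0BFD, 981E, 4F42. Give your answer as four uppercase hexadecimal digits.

7336

One's-complement addition (fold any carry out of bit 15 back into bit 0):
  0x08D7 + 0xFDF3 = 0x106CA → wrap carry → 0x06CB
  0x06CB + 0x92A0 = 0x0996B
  0x996B + 0x0BFD = 0x0A568
  0xA568 + 0x981E = 0x13D86 → wrap carry → 0x3D87
  0x3D87 + 0x4F42 = 0x08CC9
One's-complement sum = 0x8CC9.
Checksum = ~0x8CC9 & 0xFFFF = 0x7336.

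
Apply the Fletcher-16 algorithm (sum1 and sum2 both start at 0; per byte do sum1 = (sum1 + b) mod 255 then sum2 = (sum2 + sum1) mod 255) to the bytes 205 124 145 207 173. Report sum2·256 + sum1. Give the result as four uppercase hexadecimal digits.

F859

Running sums (mod 255):
  after byte 0 (205): sum1=205, sum2=205
  after byte 1 (124): sum1=74, sum2=24
  after byte 2 (145): sum1=219, sum2=243
  after byte 3 (207): sum1=171, sum2=159
  after byte 4 (173): sum1=89, sum2=248
Checksum = sum2·256 + sum1 = 248·256 + 89 = 63577 = 0xF859.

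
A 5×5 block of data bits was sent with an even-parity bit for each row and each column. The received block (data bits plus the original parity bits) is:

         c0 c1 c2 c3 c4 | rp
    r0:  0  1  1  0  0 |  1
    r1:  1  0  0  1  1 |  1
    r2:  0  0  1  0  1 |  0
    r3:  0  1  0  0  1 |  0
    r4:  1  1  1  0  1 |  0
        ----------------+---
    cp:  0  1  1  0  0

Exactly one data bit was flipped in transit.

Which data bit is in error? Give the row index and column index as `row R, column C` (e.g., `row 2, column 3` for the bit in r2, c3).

row 0, column 3

Recompute each row's even parity and compare to rp:
  r0: data parity 0, sent rp 1 → mismatch
  r1: data parity 1, sent rp 1 → ok
  r2: data parity 0, sent rp 0 → ok
  r3: data parity 0, sent rp 0 → ok
  r4: data parity 0, sent rp 0 → ok
Recompute each column's even parity and compare to cp:
  c0: data parity 0, sent cp 0 → ok
  c1: data parity 1, sent cp 1 → ok
  c2: data parity 1, sent cp 1 → ok
  c3: data parity 1, sent cp 0 → mismatch
  c4: data parity 0, sent cp 0 → ok
Exactly one row (r0) and one column (c3) fail → the flipped bit is at their intersection.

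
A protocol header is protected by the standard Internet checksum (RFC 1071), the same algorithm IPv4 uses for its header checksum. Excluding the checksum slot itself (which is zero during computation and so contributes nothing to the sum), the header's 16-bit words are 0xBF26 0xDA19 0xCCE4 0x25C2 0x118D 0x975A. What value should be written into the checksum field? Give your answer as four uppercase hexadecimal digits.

CB30

One's-complement addition (fold any carry out of bit 15 back into bit 0):
  0xBF26 + 0xDA19 = 0x1993F → wrap carry → 0x9940
  0x9940 + 0xCCE4 = 0x16624 → wrap carry → 0x6625
  0x6625 + 0x25C2 = 0x08BE7
  0x8BE7 + 0x118D = 0x09D74
  0x9D74 + 0x975A = 0x134CE → wrap carry → 0x34CF
One's-complement sum = 0x34CF.
Checksum = ~0x34CF & 0xFFFF = 0xCB30.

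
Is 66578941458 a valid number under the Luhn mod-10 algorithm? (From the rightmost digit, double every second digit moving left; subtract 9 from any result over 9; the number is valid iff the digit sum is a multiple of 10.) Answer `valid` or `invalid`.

invalid

From the right, keep odd positions and double even positions (subtract 9 from any doubled value over 9):
  doubled (positions 2,4,...): 1 2 9 5 3 → sum 20
  kept (positions 1,3,...): 8 4 4 8 5 6 → sum 35
Total = 55.
55 mod 10 = 5, so the number is invalid.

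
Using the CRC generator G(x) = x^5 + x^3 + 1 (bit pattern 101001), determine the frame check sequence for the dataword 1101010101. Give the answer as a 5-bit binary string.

00000

Append 5 zeros: 110101010100000. Divide by 101001 (XOR where the leading bit is 1):
  pos 0: 110101 XOR 101001 = 011100
  pos 1: 111000 XOR 101001 = 010001
  pos 2: 100011 XOR 101001 = 001010
  pos 4: 101001 XOR 101001 = 000000
Remainder (last 5 bits) = 00000. This is the CRC / FCS.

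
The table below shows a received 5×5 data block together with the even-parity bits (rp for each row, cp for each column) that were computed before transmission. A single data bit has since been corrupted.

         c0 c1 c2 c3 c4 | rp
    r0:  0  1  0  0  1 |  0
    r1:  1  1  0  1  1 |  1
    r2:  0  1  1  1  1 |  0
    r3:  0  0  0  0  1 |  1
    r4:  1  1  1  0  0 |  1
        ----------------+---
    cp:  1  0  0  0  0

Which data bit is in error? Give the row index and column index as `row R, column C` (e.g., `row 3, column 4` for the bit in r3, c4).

row 1, column 0

Recompute each row's even parity and compare to rp:
  r0: data parity 0, sent rp 0 → ok
  r1: data parity 0, sent rp 1 → mismatch
  r2: data parity 0, sent rp 0 → ok
  r3: data parity 1, sent rp 1 → ok
  r4: data parity 1, sent rp 1 → ok
Recompute each column's even parity and compare to cp:
  c0: data parity 0, sent cp 1 → mismatch
  c1: data parity 0, sent cp 0 → ok
  c2: data parity 0, sent cp 0 → ok
  c3: data parity 0, sent cp 0 → ok
  c4: data parity 0, sent cp 0 → ok
Exactly one row (r1) and one column (c0) fail → the flipped bit is at their intersection.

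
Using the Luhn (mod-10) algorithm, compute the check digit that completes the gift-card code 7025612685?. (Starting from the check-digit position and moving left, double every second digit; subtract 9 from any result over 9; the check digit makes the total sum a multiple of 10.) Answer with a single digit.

Partial digits right→left: 5 8 6 2 1 6 5 2 0 7
Double every second digit counting from the check-digit position (so the 1st, 3rd, 5th, ... of the partial from the right).
  doubled (with −9 where >9): 1 3 2 1 0 → sum 7
  kept as-is: 8 2 6 2 7 → sum 25
Total = 7 + 25 = 32.
Check digit = (10 − (32 mod 10)) mod 10 = 8.

8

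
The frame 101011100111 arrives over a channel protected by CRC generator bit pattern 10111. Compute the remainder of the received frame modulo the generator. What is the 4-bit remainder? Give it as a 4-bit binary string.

0000

Modulo-2 division of 101011100111 by 10111:
  pos 0: 10101 XOR 10111 = 00010
  pos 3: 10110 XOR 10111 = 00001
  pos 7: 10111 XOR 10111 = 00000
Remainder = 0000 (zero — the frame passes the CRC check).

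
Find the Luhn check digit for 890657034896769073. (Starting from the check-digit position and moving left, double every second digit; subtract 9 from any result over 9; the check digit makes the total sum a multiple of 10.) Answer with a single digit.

Partial digits right→left: 3 7 0 9 6 7 6 9 8 4 3 0 7 5 6 0 9 8
Double every second digit counting from the check-digit position (so the 1st, 3rd, 5th, ... of the partial from the right).
  doubled (with −9 where >9): 6 0 3 3 7 6 5 3 9 → sum 42
  kept as-is: 7 9 7 9 4 0 5 0 8 → sum 49
Total = 42 + 49 = 91.
Check digit = (10 − (91 mod 10)) mod 10 = 9.

9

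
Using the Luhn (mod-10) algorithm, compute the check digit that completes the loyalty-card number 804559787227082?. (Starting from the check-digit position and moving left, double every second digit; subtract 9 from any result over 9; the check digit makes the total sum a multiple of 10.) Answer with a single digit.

7

Partial digits right→left: 2 8 0 7 2 2 7 8 7 9 5 5 4 0 8
Double every second digit counting from the check-digit position (so the 1st, 3rd, 5th, ... of the partial from the right).
  doubled (with −9 where >9): 4 0 4 5 5 1 8 7 → sum 34
  kept as-is: 8 7 2 8 9 5 0 → sum 39
Total = 34 + 39 = 73.
Check digit = (10 − (73 mod 10)) mod 10 = 7.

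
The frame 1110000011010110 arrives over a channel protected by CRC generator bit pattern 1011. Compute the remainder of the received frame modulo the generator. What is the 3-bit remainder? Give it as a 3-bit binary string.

Modulo-2 division of 1110000011010110 by 1011:
  pos 0: 1110 XOR 1011 = 0101
  pos 1: 1010 XOR 1011 = 0001
  pos 4: 1000 XOR 1011 = 0011
  pos 6: 1111 XOR 1011 = 0100
  pos 7: 1000 XOR 1011 = 0011
  pos 9: 1110 XOR 1011 = 0101
  pos 10: 1011 XOR 1011 = 0000
Remainder = 010 (nonzero — an error is detected).

010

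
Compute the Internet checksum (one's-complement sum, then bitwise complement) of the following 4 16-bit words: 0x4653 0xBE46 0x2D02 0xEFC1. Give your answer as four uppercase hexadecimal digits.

One's-complement addition (fold any carry out of bit 15 back into bit 0):
  0x4653 + 0xBE46 = 0x10499 → wrap carry → 0x049A
  0x049A + 0x2D02 = 0x0319C
  0x319C + 0xEFC1 = 0x1215D → wrap carry → 0x215E
One's-complement sum = 0x215E.
Checksum = ~0x215E & 0xFFFF = 0xDEA1.

DEA1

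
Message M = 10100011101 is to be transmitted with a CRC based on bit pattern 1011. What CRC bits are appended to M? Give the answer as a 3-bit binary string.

011

Append 3 zeros: 10100011101000. Divide by 1011 (XOR where the leading bit is 1):
  pos 0: 1010 XOR 1011 = 0001
  pos 3: 1001 XOR 1011 = 0010
  pos 5: 1011 XOR 1011 = 0000
  pos 10: 1000 XOR 1011 = 0011
Remainder (last 3 bits) = 011. This is the CRC / FCS.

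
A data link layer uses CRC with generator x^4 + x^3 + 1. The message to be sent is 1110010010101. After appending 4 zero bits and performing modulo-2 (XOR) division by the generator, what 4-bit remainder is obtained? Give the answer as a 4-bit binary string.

Append 4 zeros: 11100100101010000. Divide by 11001 (XOR where the leading bit is 1):
  pos 0: 11100 XOR 11001 = 00101
  pos 2: 10110 XOR 11001 = 01111
  pos 3: 11110 XOR 11001 = 00111
  pos 5: 11110 XOR 11001 = 00111
  pos 7: 11110 XOR 11001 = 00111
  pos 9: 11110 XOR 11001 = 00111
  pos 11: 11100 XOR 11001 = 00101
Remainder (last 4 bits) = 1010. This is the CRC / FCS.

1010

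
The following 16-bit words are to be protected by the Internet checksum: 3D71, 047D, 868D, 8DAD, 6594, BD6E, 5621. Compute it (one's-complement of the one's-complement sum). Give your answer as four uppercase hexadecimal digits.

One's-complement addition (fold any carry out of bit 15 back into bit 0):
  0x3D71 + 0x047D = 0x041EE
  0x41EE + 0x868D = 0x0C87B
  0xC87B + 0x8DAD = 0x15628 → wrap carry → 0x5629
  0x5629 + 0x6594 = 0x0BBBD
  0xBBBD + 0xBD6E = 0x1792B → wrap carry → 0x792C
  0x792C + 0x5621 = 0x0CF4D
One's-complement sum = 0xCF4D.
Checksum = ~0xCF4D & 0xFFFF = 0x30B2.

30B2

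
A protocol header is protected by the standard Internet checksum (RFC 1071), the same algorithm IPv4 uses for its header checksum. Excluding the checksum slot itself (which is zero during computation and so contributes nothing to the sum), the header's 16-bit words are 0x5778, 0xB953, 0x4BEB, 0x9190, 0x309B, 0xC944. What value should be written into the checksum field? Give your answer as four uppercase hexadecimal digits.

17D8

One's-complement addition (fold any carry out of bit 15 back into bit 0):
  0x5778 + 0xB953 = 0x110CB → wrap carry → 0x10CC
  0x10CC + 0x4BEB = 0x05CB7
  0x5CB7 + 0x9190 = 0x0EE47
  0xEE47 + 0x309B = 0x11EE2 → wrap carry → 0x1EE3
  0x1EE3 + 0xC944 = 0x0E827
One's-complement sum = 0xE827.
Checksum = ~0xE827 & 0xFFFF = 0x17D8.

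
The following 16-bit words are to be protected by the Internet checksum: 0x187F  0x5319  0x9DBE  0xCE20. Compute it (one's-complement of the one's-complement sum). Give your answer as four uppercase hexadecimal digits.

One's-complement addition (fold any carry out of bit 15 back into bit 0):
  0x187F + 0x5319 = 0x06B98
  0x6B98 + 0x9DBE = 0x10956 → wrap carry → 0x0957
  0x0957 + 0xCE20 = 0x0D777
One's-complement sum = 0xD777.
Checksum = ~0xD777 & 0xFFFF = 0x2888.

2888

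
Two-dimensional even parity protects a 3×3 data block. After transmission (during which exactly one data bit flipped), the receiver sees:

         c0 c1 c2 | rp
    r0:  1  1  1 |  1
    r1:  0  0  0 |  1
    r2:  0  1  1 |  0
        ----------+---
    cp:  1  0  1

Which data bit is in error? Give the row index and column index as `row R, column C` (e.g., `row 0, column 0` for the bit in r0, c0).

row 1, column 2

Recompute each row's even parity and compare to rp:
  r0: data parity 1, sent rp 1 → ok
  r1: data parity 0, sent rp 1 → mismatch
  r2: data parity 0, sent rp 0 → ok
Recompute each column's even parity and compare to cp:
  c0: data parity 1, sent cp 1 → ok
  c1: data parity 0, sent cp 0 → ok
  c2: data parity 0, sent cp 1 → mismatch
Exactly one row (r1) and one column (c2) fail → the flipped bit is at their intersection.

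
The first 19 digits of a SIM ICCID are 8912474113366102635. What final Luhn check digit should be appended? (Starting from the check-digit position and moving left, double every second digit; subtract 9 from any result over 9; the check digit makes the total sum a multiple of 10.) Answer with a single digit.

6

Partial digits right→left: 5 3 6 2 0 1 6 6 3 3 1 1 4 7 4 2 1 9 8
Double every second digit counting from the check-digit position (so the 1st, 3rd, 5th, ... of the partial from the right).
  doubled (with −9 where >9): 1 3 0 3 6 2 8 8 2 7 → sum 40
  kept as-is: 3 2 1 6 3 1 7 2 9 → sum 34
Total = 40 + 34 = 74.
Check digit = (10 − (74 mod 10)) mod 10 = 6.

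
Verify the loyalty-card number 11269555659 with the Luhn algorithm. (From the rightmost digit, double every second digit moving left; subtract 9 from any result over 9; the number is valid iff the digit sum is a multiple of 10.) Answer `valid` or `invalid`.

valid

From the right, keep odd positions and double even positions (subtract 9 from any doubled value over 9):
  doubled (positions 2,4,...): 1 1 1 3 2 → sum 8
  kept (positions 1,3,...): 9 6 5 9 2 1 → sum 32
Total = 40.
40 mod 10 = 0, so the number is valid.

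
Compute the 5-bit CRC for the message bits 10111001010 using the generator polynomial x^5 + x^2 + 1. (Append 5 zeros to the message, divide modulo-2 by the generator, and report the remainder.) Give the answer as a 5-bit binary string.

01101

Append 5 zeros: 1011100101000000. Divide by 100101 (XOR where the leading bit is 1):
  pos 0: 101110 XOR 100101 = 001011
  pos 2: 101101 XOR 100101 = 001000
  pos 4: 100001 XOR 100101 = 000100
  pos 7: 100000 XOR 100101 = 000101
  pos 10: 101000 XOR 100101 = 001101
Remainder (last 5 bits) = 01101. This is the CRC / FCS.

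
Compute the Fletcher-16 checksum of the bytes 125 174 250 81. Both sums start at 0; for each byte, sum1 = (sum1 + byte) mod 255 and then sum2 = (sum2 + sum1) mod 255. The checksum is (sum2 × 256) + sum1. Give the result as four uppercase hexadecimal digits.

4978

Running sums (mod 255):
  after byte 0 (125): sum1=125, sum2=125
  after byte 1 (174): sum1=44, sum2=169
  after byte 2 (250): sum1=39, sum2=208
  after byte 3 (81): sum1=120, sum2=73
Checksum = sum2·256 + sum1 = 73·256 + 120 = 18808 = 0x4978.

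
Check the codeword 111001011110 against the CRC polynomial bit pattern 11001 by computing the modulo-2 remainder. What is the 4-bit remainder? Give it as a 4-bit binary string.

Modulo-2 division of 111001011110 by 11001:
  pos 0: 11100 XOR 11001 = 00101
  pos 2: 10110 XOR 11001 = 01111
  pos 3: 11111 XOR 11001 = 00110
  pos 5: 11011 XOR 11001 = 00010
Remainder = 1010 (nonzero — an error is detected).

1010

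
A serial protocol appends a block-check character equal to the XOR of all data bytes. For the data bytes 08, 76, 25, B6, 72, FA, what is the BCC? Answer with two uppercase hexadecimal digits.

XOR the bytes together:
  start with 0x08
  0x08 ⊕ 0x76 = 0x7E
  0x7E ⊕ 0x25 = 0x5B
  0x5B ⊕ 0xB6 = 0xED
  0xED ⊕ 0x72 = 0x9F
  0x9F ⊕ 0xFA = 0x65

65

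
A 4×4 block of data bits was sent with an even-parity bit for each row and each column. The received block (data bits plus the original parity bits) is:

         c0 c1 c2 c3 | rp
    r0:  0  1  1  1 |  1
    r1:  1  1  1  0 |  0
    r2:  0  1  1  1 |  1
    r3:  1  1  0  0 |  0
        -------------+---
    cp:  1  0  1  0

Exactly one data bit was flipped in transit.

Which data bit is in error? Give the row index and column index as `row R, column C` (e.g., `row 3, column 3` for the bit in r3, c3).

Recompute each row's even parity and compare to rp:
  r0: data parity 1, sent rp 1 → ok
  r1: data parity 1, sent rp 0 → mismatch
  r2: data parity 1, sent rp 1 → ok
  r3: data parity 0, sent rp 0 → ok
Recompute each column's even parity and compare to cp:
  c0: data parity 0, sent cp 1 → mismatch
  c1: data parity 0, sent cp 0 → ok
  c2: data parity 1, sent cp 1 → ok
  c3: data parity 0, sent cp 0 → ok
Exactly one row (r1) and one column (c0) fail → the flipped bit is at their intersection.

row 1, column 0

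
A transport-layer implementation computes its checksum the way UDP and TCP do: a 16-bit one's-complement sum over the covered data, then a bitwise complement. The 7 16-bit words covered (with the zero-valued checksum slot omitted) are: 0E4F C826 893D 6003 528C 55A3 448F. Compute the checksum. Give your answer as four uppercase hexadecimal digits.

538A

One's-complement addition (fold any carry out of bit 15 back into bit 0):
  0x0E4F + 0xC826 = 0x0D675
  0xD675 + 0x893D = 0x15FB2 → wrap carry → 0x5FB3
  0x5FB3 + 0x6003 = 0x0BFB6
  0xBFB6 + 0x528C = 0x11242 → wrap carry → 0x1243
  0x1243 + 0x55A3 = 0x067E6
  0x67E6 + 0x448F = 0x0AC75
One's-complement sum = 0xAC75.
Checksum = ~0xAC75 & 0xFFFF = 0x538A.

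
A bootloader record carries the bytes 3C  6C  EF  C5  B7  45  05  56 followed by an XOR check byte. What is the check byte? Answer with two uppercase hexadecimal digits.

XOR the bytes together:
  start with 0x3C
  0x3C ⊕ 0x6C = 0x50
  0x50 ⊕ 0xEF = 0xBF
  0xBF ⊕ 0xC5 = 0x7A
  0x7A ⊕ 0xB7 = 0xCD
  0xCD ⊕ 0x45 = 0x88
  0x88 ⊕ 0x05 = 0x8D
  0x8D ⊕ 0x56 = 0xDB

DB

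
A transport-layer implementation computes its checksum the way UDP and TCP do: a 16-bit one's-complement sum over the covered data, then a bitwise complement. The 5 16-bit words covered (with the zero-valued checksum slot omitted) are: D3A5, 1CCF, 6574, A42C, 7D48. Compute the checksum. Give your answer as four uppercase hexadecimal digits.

88A1

One's-complement addition (fold any carry out of bit 15 back into bit 0):
  0xD3A5 + 0x1CCF = 0x0F074
  0xF074 + 0x6574 = 0x155E8 → wrap carry → 0x55E9
  0x55E9 + 0xA42C = 0x0FA15
  0xFA15 + 0x7D48 = 0x1775D → wrap carry → 0x775E
One's-complement sum = 0x775E.
Checksum = ~0x775E & 0xFFFF = 0x88A1.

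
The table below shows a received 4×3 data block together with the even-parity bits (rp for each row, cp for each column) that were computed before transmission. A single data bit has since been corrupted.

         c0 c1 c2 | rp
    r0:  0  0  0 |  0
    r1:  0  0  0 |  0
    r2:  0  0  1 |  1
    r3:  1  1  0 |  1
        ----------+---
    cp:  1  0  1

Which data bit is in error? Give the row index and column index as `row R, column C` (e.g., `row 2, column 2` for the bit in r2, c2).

row 3, column 1

Recompute each row's even parity and compare to rp:
  r0: data parity 0, sent rp 0 → ok
  r1: data parity 0, sent rp 0 → ok
  r2: data parity 1, sent rp 1 → ok
  r3: data parity 0, sent rp 1 → mismatch
Recompute each column's even parity and compare to cp:
  c0: data parity 1, sent cp 1 → ok
  c1: data parity 1, sent cp 0 → mismatch
  c2: data parity 1, sent cp 1 → ok
Exactly one row (r3) and one column (c1) fail → the flipped bit is at their intersection.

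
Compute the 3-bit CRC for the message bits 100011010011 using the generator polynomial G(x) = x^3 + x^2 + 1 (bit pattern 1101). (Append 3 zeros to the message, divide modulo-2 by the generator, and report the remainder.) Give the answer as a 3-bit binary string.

011

Append 3 zeros: 100011010011000. Divide by 1101 (XOR where the leading bit is 1):
  pos 0: 1000 XOR 1101 = 0101
  pos 1: 1011 XOR 1101 = 0110
  pos 2: 1101 XOR 1101 = 0000
  pos 7: 1001 XOR 1101 = 0100
  pos 8: 1001 XOR 1101 = 0100
  pos 9: 1000 XOR 1101 = 0101
  pos 10: 1010 XOR 1101 = 0111
  pos 11: 1110 XOR 1101 = 0011
Remainder (last 3 bits) = 011. This is the CRC / FCS.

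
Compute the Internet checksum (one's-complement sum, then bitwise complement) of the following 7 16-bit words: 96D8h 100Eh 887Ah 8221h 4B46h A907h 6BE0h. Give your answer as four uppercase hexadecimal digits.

EE4E

One's-complement addition (fold any carry out of bit 15 back into bit 0):
  0x96D8 + 0x100E = 0x0A6E6
  0xA6E6 + 0x887A = 0x12F60 → wrap carry → 0x2F61
  0x2F61 + 0x8221 = 0x0B182
  0xB182 + 0x4B46 = 0x0FCC8
  0xFCC8 + 0xA907 = 0x1A5CF → wrap carry → 0xA5D0
  0xA5D0 + 0x6BE0 = 0x111B0 → wrap carry → 0x11B1
One's-complement sum = 0x11B1.
Checksum = ~0x11B1 & 0xFFFF = 0xEE4E.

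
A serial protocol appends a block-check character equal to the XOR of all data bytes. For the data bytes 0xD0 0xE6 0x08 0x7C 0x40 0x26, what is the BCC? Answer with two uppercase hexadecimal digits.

24

XOR the bytes together:
  start with 0xD0
  0xD0 ⊕ 0xE6 = 0x36
  0x36 ⊕ 0x08 = 0x3E
  0x3E ⊕ 0x7C = 0x42
  0x42 ⊕ 0x40 = 0x02
  0x02 ⊕ 0x26 = 0x24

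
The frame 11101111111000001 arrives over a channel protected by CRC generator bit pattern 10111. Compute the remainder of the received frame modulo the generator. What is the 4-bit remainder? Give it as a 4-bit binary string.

1011

Modulo-2 division of 11101111111000001 by 10111:
  pos 0: 11101 XOR 10111 = 01010
  pos 1: 10101 XOR 10111 = 00010
  pos 4: 10111 XOR 10111 = 00000
  pos 9: 11000 XOR 10111 = 01111
  pos 10: 11110 XOR 10111 = 01001
  pos 11: 10010 XOR 10111 = 00101
Remainder = 1011 (nonzero — an error is detected).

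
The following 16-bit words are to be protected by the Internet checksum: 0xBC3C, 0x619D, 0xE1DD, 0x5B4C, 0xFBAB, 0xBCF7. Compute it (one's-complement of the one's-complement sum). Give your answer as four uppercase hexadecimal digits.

EC57

One's-complement addition (fold any carry out of bit 15 back into bit 0):
  0xBC3C + 0x619D = 0x11DD9 → wrap carry → 0x1DDA
  0x1DDA + 0xE1DD = 0x0FFB7
  0xFFB7 + 0x5B4C = 0x15B03 → wrap carry → 0x5B04
  0x5B04 + 0xFBAB = 0x156AF → wrap carry → 0x56B0
  0x56B0 + 0xBCF7 = 0x113A7 → wrap carry → 0x13A8
One's-complement sum = 0x13A8.
Checksum = ~0x13A8 & 0xFFFF = 0xEC57.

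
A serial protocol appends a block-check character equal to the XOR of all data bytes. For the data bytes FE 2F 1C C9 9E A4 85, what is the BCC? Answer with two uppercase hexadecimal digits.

BB

XOR the bytes together:
  start with 0xFE
  0xFE ⊕ 0x2F = 0xD1
  0xD1 ⊕ 0x1C = 0xCD
  0xCD ⊕ 0xC9 = 0x04
  0x04 ⊕ 0x9E = 0x9A
  0x9A ⊕ 0xA4 = 0x3E
  0x3E ⊕ 0x85 = 0xBB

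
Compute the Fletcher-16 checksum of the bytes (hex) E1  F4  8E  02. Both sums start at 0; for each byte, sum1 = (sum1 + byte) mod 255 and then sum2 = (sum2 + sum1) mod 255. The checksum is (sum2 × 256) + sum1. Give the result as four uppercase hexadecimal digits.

8567

Running sums (mod 255):
  after byte 0 (E1): sum1=225, sum2=225
  after byte 1 (F4): sum1=214, sum2=184
  after byte 2 (8E): sum1=101, sum2=30
  after byte 3 (02): sum1=103, sum2=133
Checksum = sum2·256 + sum1 = 133·256 + 103 = 34151 = 0x8567.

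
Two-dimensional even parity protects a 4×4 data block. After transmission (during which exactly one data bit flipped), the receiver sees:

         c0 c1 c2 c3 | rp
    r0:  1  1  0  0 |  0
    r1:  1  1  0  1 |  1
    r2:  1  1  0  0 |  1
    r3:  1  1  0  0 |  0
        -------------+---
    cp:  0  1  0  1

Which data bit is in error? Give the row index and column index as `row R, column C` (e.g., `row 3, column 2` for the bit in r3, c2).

Recompute each row's even parity and compare to rp:
  r0: data parity 0, sent rp 0 → ok
  r1: data parity 1, sent rp 1 → ok
  r2: data parity 0, sent rp 1 → mismatch
  r3: data parity 0, sent rp 0 → ok
Recompute each column's even parity and compare to cp:
  c0: data parity 0, sent cp 0 → ok
  c1: data parity 0, sent cp 1 → mismatch
  c2: data parity 0, sent cp 0 → ok
  c3: data parity 1, sent cp 1 → ok
Exactly one row (r2) and one column (c1) fail → the flipped bit is at their intersection.

row 2, column 1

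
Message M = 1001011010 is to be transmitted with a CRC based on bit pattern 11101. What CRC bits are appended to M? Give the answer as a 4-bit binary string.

Append 4 zeros: 10010110100000. Divide by 11101 (XOR where the leading bit is 1):
  pos 0: 10010 XOR 11101 = 01111
  pos 1: 11111 XOR 11101 = 00010
  pos 4: 10101 XOR 11101 = 01000
  pos 5: 10000 XOR 11101 = 01101
  pos 6: 11010 XOR 11101 = 00111
  pos 8: 11100 XOR 11101 = 00001
Remainder (last 4 bits) = 0010. This is the CRC / FCS.

0010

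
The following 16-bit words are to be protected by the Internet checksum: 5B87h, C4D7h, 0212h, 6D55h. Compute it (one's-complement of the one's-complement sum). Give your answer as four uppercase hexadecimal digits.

7039

One's-complement addition (fold any carry out of bit 15 back into bit 0):
  0x5B87 + 0xC4D7 = 0x1205E → wrap carry → 0x205F
  0x205F + 0x0212 = 0x02271
  0x2271 + 0x6D55 = 0x08FC6
One's-complement sum = 0x8FC6.
Checksum = ~0x8FC6 & 0xFFFF = 0x7039.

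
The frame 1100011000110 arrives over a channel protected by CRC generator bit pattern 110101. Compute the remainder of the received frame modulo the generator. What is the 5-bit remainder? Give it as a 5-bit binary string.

00000

Modulo-2 division of 1100011000110 by 110101:
  pos 0: 110001 XOR 110101 = 000100
  pos 3: 100100 XOR 110101 = 010001
  pos 4: 100010 XOR 110101 = 010111
  pos 5: 101111 XOR 110101 = 011010
  pos 6: 110101 XOR 110101 = 000000
Remainder = 00000 (zero — the frame passes the CRC check).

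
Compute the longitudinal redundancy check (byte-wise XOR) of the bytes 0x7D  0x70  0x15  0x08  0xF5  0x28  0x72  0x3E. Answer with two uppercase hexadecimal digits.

81

XOR the bytes together:
  start with 0x7D
  0x7D ⊕ 0x70 = 0x0D
  0x0D ⊕ 0x15 = 0x18
  0x18 ⊕ 0x08 = 0x10
  0x10 ⊕ 0xF5 = 0xE5
  0xE5 ⊕ 0x28 = 0xCD
  0xCD ⊕ 0x72 = 0xBF
  0xBF ⊕ 0x3E = 0x81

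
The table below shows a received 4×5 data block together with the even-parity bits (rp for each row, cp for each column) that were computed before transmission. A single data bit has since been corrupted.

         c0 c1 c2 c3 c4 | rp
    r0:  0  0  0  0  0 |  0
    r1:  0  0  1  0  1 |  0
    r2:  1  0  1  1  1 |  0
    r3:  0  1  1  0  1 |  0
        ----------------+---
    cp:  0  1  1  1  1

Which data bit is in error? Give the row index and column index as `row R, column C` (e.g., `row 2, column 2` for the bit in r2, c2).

row 3, column 0

Recompute each row's even parity and compare to rp:
  r0: data parity 0, sent rp 0 → ok
  r1: data parity 0, sent rp 0 → ok
  r2: data parity 0, sent rp 0 → ok
  r3: data parity 1, sent rp 0 → mismatch
Recompute each column's even parity and compare to cp:
  c0: data parity 1, sent cp 0 → mismatch
  c1: data parity 1, sent cp 1 → ok
  c2: data parity 1, sent cp 1 → ok
  c3: data parity 1, sent cp 1 → ok
  c4: data parity 1, sent cp 1 → ok
Exactly one row (r3) and one column (c0) fail → the flipped bit is at their intersection.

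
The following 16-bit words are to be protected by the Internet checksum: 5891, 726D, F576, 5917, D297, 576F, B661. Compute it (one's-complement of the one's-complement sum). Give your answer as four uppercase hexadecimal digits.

060A

One's-complement addition (fold any carry out of bit 15 back into bit 0):
  0x5891 + 0x726D = 0x0CAFE
  0xCAFE + 0xF576 = 0x1C074 → wrap carry → 0xC075
  0xC075 + 0x5917 = 0x1198C → wrap carry → 0x198D
  0x198D + 0xD297 = 0x0EC24
  0xEC24 + 0x576F = 0x14393 → wrap carry → 0x4394
  0x4394 + 0xB661 = 0x0F9F5
One's-complement sum = 0xF9F5.
Checksum = ~0xF9F5 & 0xFFFF = 0x060A.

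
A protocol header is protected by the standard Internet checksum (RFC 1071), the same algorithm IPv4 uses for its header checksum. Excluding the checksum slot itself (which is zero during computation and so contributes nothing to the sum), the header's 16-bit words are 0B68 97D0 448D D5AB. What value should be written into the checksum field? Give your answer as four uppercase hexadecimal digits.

One's-complement addition (fold any carry out of bit 15 back into bit 0):
  0x0B68 + 0x97D0 = 0x0A338
  0xA338 + 0x448D = 0x0E7C5
  0xE7C5 + 0xD5AB = 0x1BD70 → wrap carry → 0xBD71
One's-complement sum = 0xBD71.
Checksum = ~0xBD71 & 0xFFFF = 0x428E.

428E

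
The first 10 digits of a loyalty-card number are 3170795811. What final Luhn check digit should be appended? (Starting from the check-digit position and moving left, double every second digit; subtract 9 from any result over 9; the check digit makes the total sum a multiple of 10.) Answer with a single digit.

7

Partial digits right→left: 1 1 8 5 9 7 0 7 1 3
Double every second digit counting from the check-digit position (so the 1st, 3rd, 5th, ... of the partial from the right).
  doubled (with −9 where >9): 2 7 9 0 2 → sum 20
  kept as-is: 1 5 7 7 3 → sum 23
Total = 20 + 23 = 43.
Check digit = (10 − (43 mod 10)) mod 10 = 7.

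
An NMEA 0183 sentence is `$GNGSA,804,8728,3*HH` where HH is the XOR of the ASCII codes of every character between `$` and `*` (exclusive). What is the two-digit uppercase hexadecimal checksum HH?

XOR the ASCII codes of the payload characters:
  'G' = 0x47 → acc = 0x47
  'N' = 0x4E → acc = 0x09
  'G' = 0x47 → acc = 0x4E
  'S' = 0x53 → acc = 0x1D
  'A' = 0x41 → acc = 0x5C
  ',' = 0x2C → acc = 0x70
  '8' = 0x38 → acc = 0x48
  '0' = 0x30 → acc = 0x78
  '4' = 0x34 → acc = 0x4C
  ',' = 0x2C → acc = 0x60
  '8' = 0x38 → acc = 0x58
  '7' = 0x37 → acc = 0x6F
  '2' = 0x32 → acc = 0x5D
  '8' = 0x38 → acc = 0x65
  ',' = 0x2C → acc = 0x49
  '3' = 0x33 → acc = 0x7A
Checksum = 0x7A.

7A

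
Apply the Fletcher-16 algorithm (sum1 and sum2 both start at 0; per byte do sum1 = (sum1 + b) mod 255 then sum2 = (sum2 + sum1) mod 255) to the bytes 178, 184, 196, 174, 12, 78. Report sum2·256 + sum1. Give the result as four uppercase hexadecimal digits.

Running sums (mod 255):
  after byte 0 (178): sum1=178, sum2=178
  after byte 1 (184): sum1=107, sum2=30
  after byte 2 (196): sum1=48, sum2=78
  after byte 3 (174): sum1=222, sum2=45
  after byte 4 (12): sum1=234, sum2=24
  after byte 5 (78): sum1=57, sum2=81
Checksum = sum2·256 + sum1 = 81·256 + 57 = 20793 = 0x5139.

5139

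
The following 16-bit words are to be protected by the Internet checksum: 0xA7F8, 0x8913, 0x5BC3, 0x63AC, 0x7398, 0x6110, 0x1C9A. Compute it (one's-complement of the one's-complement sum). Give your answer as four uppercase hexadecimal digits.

1E41

One's-complement addition (fold any carry out of bit 15 back into bit 0):
  0xA7F8 + 0x8913 = 0x1310B → wrap carry → 0x310C
  0x310C + 0x5BC3 = 0x08CCF
  0x8CCF + 0x63AC = 0x0F07B
  0xF07B + 0x7398 = 0x16413 → wrap carry → 0x6414
  0x6414 + 0x6110 = 0x0C524
  0xC524 + 0x1C9A = 0x0E1BE
One's-complement sum = 0xE1BE.
Checksum = ~0xE1BE & 0xFFFF = 0x1E41.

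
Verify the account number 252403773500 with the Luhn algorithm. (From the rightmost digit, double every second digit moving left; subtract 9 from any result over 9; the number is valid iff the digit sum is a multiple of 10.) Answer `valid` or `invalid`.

invalid

From the right, keep odd positions and double even positions (subtract 9 from any doubled value over 9):
  doubled (positions 2,4,...): 0 6 5 0 4 4 → sum 19
  kept (positions 1,3,...): 0 5 7 3 4 5 → sum 24
Total = 43.
43 mod 10 = 3, so the number is invalid.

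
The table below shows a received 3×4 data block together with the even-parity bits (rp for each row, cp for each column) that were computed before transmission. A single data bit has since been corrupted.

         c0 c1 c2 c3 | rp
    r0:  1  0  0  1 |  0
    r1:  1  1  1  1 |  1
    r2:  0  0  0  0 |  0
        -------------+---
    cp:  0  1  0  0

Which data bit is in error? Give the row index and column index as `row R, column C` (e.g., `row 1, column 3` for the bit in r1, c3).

row 1, column 2

Recompute each row's even parity and compare to rp:
  r0: data parity 0, sent rp 0 → ok
  r1: data parity 0, sent rp 1 → mismatch
  r2: data parity 0, sent rp 0 → ok
Recompute each column's even parity and compare to cp:
  c0: data parity 0, sent cp 0 → ok
  c1: data parity 1, sent cp 1 → ok
  c2: data parity 1, sent cp 0 → mismatch
  c3: data parity 0, sent cp 0 → ok
Exactly one row (r1) and one column (c2) fail → the flipped bit is at their intersection.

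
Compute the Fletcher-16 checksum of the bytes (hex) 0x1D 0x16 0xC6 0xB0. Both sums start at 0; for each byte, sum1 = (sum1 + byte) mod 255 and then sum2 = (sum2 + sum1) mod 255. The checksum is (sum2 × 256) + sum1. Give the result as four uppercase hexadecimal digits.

Running sums (mod 255):
  after byte 0 (0x1D): sum1=29, sum2=29
  after byte 1 (0x16): sum1=51, sum2=80
  after byte 2 (0xC6): sum1=249, sum2=74
  after byte 3 (0xB0): sum1=170, sum2=244
Checksum = sum2·256 + sum1 = 244·256 + 170 = 62634 = 0xF4AA.

F4AA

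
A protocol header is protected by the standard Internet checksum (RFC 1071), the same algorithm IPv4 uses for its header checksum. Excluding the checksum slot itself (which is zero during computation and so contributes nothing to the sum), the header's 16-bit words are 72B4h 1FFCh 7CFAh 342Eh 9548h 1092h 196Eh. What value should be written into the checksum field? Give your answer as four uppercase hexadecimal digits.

One's-complement addition (fold any carry out of bit 15 back into bit 0):
  0x72B4 + 0x1FFC = 0x092B0
  0x92B0 + 0x7CFA = 0x10FAA → wrap carry → 0x0FAB
  0x0FAB + 0x342E = 0x043D9
  0x43D9 + 0x9548 = 0x0D921
  0xD921 + 0x1092 = 0x0E9B3
  0xE9B3 + 0x196E = 0x10321 → wrap carry → 0x0322
One's-complement sum = 0x0322.
Checksum = ~0x0322 & 0xFFFF = 0xFCDD.

FCDD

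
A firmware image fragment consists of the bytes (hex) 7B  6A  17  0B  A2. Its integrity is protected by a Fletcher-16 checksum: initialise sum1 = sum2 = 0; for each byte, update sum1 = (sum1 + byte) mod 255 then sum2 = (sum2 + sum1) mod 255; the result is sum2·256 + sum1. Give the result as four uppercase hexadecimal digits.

11AA

Running sums (mod 255):
  after byte 0 (7B): sum1=123, sum2=123
  after byte 1 (6A): sum1=229, sum2=97
  after byte 2 (17): sum1=252, sum2=94
  after byte 3 (0B): sum1=8, sum2=102
  after byte 4 (A2): sum1=170, sum2=17
Checksum = sum2·256 + sum1 = 17·256 + 170 = 4522 = 0x11AA.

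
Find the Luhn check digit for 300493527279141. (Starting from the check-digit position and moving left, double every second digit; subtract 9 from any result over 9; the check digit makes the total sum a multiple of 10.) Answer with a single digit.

Partial digits right→left: 1 4 1 9 7 2 7 2 5 3 9 4 0 0 3
Double every second digit counting from the check-digit position (so the 1st, 3rd, 5th, ... of the partial from the right).
  doubled (with −9 where >9): 2 2 5 5 1 9 0 6 → sum 30
  kept as-is: 4 9 2 2 3 4 0 → sum 24
Total = 30 + 24 = 54.
Check digit = (10 − (54 mod 10)) mod 10 = 6.

6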